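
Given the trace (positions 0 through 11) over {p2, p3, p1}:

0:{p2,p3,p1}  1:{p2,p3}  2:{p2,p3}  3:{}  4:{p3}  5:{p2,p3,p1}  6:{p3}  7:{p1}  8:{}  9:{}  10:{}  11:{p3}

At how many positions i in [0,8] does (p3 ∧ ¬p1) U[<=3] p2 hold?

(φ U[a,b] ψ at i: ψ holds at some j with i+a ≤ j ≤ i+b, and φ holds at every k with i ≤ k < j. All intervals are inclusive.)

Evaluate at each i in [0,8]:
  i=0: ✓ (rhs at j=0)
  i=1: ✓ (rhs at j=1)
  i=2: ✓ (rhs at j=2)
  i=3: ✗ (lhs fails at k=3 before rhs at j=5)
  i=4: ✓ (rhs at j=5; lhs holds on [4,4])
  i=5: ✓ (rhs at j=5)
  i=6: ✗ (no rhs in [6,9])
  i=7: ✗ (no rhs in [7,10])
  i=8: ✗ (no rhs in [8,11])
Positions where it holds: {0, 1, 2, 4, 5} → 5.

5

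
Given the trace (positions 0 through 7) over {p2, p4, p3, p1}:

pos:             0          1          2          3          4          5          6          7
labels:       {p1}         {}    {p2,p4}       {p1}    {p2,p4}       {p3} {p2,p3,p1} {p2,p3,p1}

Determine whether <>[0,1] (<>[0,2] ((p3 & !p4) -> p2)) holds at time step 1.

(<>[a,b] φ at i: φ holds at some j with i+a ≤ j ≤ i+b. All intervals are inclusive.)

Check <>[0,2] ((p3 & !p4) -> p2) at each j in [1,2]:
  j=1: holds (witness at 1)
  j=2: holds (witness at 2)
Found at j=1 → formula holds.

Holds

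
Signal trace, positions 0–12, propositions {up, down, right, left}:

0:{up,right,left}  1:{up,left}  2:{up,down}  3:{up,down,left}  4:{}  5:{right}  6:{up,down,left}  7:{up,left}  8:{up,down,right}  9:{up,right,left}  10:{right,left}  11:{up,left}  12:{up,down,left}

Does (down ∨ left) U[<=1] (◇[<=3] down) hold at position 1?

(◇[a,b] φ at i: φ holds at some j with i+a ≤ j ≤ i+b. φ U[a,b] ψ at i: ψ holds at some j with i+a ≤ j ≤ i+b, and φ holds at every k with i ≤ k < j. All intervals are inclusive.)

True

Need some j in [1,2] with ◇[<=3] down, and (down ∨ left) at every k in [1,j-1].
  j=1: ◇[<=3] down holds; no prefix to check → satisfied.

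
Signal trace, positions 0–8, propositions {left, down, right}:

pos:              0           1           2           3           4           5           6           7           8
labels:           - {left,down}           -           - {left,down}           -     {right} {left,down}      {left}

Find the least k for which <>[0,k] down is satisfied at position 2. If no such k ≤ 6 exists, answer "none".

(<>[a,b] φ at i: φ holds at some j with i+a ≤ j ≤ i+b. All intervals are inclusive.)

2

Scan j = 2,3,… for down:
  j=2: fails
  j=3: fails
  j=4: holds
First hit at j=4, so smallest k = 4-2 = 2.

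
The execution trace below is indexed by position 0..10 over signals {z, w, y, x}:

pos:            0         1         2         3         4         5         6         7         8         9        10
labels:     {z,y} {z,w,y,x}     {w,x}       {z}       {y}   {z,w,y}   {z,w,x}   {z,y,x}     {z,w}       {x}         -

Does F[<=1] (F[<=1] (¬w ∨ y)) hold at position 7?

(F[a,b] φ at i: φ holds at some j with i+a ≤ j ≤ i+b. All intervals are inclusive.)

Yes

Check F[<=1] (¬w ∨ y) at each j in [7,8]:
  j=7: holds (witness at 7)
  j=8: holds (witness at 9)
Found at j=7 → formula holds.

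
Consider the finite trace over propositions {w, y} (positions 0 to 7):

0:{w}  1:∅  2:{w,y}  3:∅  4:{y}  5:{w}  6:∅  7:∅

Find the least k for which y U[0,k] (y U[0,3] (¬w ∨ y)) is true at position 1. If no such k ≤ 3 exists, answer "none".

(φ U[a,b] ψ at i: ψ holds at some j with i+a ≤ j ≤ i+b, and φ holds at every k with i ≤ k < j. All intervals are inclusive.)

Need earliest j ≥ 1 with (y U[0,3] (¬w ∨ y)), and y at every k in [1,j-1].
  j=1: rhs holds (empty prefix). k = 0.

0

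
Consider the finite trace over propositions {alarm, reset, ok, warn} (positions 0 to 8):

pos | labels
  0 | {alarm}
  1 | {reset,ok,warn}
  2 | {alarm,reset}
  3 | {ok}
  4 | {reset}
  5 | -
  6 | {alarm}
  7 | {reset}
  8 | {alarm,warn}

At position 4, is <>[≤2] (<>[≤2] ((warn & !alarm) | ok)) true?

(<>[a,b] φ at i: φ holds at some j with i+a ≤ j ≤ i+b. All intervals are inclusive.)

Check <>[≤2] ((warn & !alarm) | ok) at each j in [4,6]:
  j=4: fails (none in [4,6])
  j=5: fails (none in [5,7])
  j=6: fails (none in [6,8])
No position in the window satisfies it → formula fails.

Does not hold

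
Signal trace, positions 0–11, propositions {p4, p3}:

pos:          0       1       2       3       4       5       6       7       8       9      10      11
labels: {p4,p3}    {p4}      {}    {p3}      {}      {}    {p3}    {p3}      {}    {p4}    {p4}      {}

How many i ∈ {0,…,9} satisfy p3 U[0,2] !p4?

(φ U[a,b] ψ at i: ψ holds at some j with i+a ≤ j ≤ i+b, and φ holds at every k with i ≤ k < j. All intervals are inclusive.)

7

Evaluate at each i in [0,9]:
  i=0: ✗ (lhs fails at k=1 before rhs at j=2)
  i=1: ✗ (lhs fails at k=1 before rhs at j=2)
  i=2: ✓ (rhs at j=2)
  i=3: ✓ (rhs at j=3)
  i=4: ✓ (rhs at j=4)
  i=5: ✓ (rhs at j=5)
  i=6: ✓ (rhs at j=6)
  i=7: ✓ (rhs at j=7)
  i=8: ✓ (rhs at j=8)
  i=9: ✗ (lhs fails at k=9 before rhs at j=11)
Positions where it holds: {2, 3, 4, 5, 6, 7, 8} → 7.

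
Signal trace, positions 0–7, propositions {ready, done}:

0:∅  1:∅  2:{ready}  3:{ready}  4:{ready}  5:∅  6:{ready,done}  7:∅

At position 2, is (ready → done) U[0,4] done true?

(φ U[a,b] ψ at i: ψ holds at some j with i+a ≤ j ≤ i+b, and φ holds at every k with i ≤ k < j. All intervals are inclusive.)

Does not hold

Need some j in [2,6] with done, and (ready → done) at every k in [2,j-1].
  j=2: done false.
  j=3: done false.
  j=4: done false.
  j=5: done false.
  j=6: done holds, but (ready → done) fails at k=2 → not this j.
No j in the window works → until fails.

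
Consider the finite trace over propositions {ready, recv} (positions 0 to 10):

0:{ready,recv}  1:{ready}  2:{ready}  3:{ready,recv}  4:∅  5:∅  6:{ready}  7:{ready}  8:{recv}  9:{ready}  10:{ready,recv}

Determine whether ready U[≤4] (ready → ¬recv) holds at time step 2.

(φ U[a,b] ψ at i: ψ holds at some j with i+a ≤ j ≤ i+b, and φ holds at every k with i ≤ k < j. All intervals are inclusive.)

Need some j in [2,6] with (ready → ¬recv), and ready at every k in [2,j-1].
  j=2: (ready → ¬recv) holds; no prefix to check → satisfied.

Yes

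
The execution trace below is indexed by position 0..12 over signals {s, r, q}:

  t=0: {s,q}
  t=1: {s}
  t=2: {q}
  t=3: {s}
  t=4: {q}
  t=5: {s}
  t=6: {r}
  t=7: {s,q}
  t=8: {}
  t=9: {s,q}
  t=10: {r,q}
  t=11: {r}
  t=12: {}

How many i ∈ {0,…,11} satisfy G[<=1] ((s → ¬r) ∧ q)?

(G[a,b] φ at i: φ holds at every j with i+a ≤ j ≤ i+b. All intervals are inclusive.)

Evaluate at each i in [0,11]:
  i=0: ✗ (fails at j=1)
  i=1: ✗ (fails at j=1)
  i=2: ✗ (fails at j=3)
  i=3: ✗ (fails at j=3)
  i=4: ✗ (fails at j=5)
  i=5: ✗ (fails at j=5)
  i=6: ✗ (fails at j=6)
  i=7: ✗ (fails at j=8)
  i=8: ✗ (fails at j=8)
  i=9: ✓ (all of [9,10])
  i=10: ✗ (fails at j=11)
  i=11: ✗ (fails at j=11)
Positions where it holds: {9} → 1.

1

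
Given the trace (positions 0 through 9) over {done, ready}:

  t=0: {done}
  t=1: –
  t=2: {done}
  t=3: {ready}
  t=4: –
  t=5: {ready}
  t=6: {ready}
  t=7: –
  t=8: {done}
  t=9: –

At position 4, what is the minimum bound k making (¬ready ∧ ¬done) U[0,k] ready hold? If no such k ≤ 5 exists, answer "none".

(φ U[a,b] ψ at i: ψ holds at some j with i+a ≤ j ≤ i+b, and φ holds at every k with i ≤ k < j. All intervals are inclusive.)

Need earliest j ≥ 4 with ready, and (¬ready ∧ ¬done) at every k in [4,j-1].
  j=4: rhs fails.
  j=5: rhs holds; lhs holds on [4,4]. k = 1.

1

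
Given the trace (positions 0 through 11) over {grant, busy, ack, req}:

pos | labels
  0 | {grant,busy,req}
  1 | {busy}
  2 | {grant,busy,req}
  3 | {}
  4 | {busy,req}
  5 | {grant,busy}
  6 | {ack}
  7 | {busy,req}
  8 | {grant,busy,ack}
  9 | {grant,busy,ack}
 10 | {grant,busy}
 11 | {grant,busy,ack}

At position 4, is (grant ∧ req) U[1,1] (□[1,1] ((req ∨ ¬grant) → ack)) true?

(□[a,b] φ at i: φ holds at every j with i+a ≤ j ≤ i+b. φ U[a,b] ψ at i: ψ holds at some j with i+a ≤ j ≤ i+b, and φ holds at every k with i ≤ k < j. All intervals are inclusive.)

Does not hold

Need some j in [5,5] with □[1,1] ((req ∨ ¬grant) → ack), and (grant ∧ req) at every k in [4,j-1].
  j=5: □[1,1] ((req ∨ ¬grant) → ack) holds, but (grant ∧ req) fails at k=4 → not this j.
No j in the window works → until fails.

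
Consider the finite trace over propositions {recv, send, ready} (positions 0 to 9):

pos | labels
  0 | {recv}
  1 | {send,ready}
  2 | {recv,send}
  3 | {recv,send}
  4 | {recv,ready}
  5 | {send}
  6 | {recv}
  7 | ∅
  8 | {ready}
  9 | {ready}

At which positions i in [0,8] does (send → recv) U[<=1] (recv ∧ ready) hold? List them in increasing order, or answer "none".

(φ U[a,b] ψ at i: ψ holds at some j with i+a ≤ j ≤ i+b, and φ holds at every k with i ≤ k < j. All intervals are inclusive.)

3, 4

Evaluate at each i in [0,8]:
  i=0: ✗ (no rhs in [0,1])
  i=1: ✗ (no rhs in [1,2])
  i=2: ✗ (no rhs in [2,3])
  i=3: ✓ (rhs at j=4; lhs holds on [3,3])
  i=4: ✓ (rhs at j=4)
  i=5: ✗ (no rhs in [5,6])
  i=6: ✗ (no rhs in [6,7])
  i=7: ✗ (no rhs in [7,8])
  i=8: ✗ (no rhs in [8,9])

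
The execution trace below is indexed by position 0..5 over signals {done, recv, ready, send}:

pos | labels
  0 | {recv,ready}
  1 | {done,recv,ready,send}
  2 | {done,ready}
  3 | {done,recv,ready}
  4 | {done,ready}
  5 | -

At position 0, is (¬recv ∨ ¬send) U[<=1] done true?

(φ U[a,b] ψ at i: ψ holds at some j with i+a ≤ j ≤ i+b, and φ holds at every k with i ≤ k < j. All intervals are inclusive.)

Holds

Need some j in [0,1] with done, and (¬recv ∨ ¬send) at every k in [0,j-1].
  j=0: done false.
  j=1: done holds; (¬recv ∨ ¬send) holds at every k in [0,0] → satisfied.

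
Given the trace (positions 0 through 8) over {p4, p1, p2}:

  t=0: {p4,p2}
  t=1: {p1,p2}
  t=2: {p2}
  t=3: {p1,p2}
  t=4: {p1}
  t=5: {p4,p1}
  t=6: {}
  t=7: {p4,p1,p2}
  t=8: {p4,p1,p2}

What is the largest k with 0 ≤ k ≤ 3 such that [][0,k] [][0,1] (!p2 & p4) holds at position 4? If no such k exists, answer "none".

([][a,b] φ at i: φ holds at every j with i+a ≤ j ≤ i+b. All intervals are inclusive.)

none

[][0,1] (!p2 & p4) must hold from j=4 onward; find where it first fails.
  j=4: fails → no k works.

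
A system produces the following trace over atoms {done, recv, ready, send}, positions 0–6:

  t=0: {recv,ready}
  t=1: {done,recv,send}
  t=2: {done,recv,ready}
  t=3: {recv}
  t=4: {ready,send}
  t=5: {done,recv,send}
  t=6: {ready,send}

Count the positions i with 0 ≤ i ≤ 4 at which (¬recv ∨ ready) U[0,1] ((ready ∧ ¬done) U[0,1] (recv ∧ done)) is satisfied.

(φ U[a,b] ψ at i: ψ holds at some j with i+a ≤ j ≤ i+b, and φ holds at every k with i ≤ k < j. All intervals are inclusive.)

Evaluate at each i in [0,4]:
  i=0: ✓ (rhs at j=0)
  i=1: ✓ (rhs at j=1)
  i=2: ✓ (rhs at j=2)
  i=3: ✗ (lhs fails at k=3 before rhs at j=4)
  i=4: ✓ (rhs at j=4)
Positions where it holds: {0, 1, 2, 4} → 4.

4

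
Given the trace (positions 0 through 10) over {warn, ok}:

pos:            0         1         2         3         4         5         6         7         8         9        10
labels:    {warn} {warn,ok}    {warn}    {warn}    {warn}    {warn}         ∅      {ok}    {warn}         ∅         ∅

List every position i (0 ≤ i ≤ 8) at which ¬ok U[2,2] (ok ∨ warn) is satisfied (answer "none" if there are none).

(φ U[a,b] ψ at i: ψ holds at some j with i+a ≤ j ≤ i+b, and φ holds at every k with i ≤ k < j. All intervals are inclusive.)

2, 3, 5

Evaluate at each i in [0,8]:
  i=0: ✗ (lhs fails at k=1 before rhs at j=2)
  i=1: ✗ (lhs fails at k=1 before rhs at j=3)
  i=2: ✓ (rhs at j=4; lhs holds on [2,3])
  i=3: ✓ (rhs at j=5; lhs holds on [3,4])
  i=4: ✗ (no rhs in [6,6])
  i=5: ✓ (rhs at j=7; lhs holds on [5,6])
  i=6: ✗ (lhs fails at k=7 before rhs at j=8)
  i=7: ✗ (no rhs in [9,9])
  i=8: ✗ (no rhs in [10,10])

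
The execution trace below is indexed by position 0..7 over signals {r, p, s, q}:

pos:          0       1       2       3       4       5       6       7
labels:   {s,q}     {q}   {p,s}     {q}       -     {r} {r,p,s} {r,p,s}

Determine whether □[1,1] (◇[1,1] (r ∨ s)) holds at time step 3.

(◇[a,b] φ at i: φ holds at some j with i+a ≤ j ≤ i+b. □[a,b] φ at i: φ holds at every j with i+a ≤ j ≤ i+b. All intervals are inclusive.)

Holds

Check ◇[1,1] (r ∨ s) at every j in [4,4]:
  j=4: holds (witness at 5)
All positions satisfy it → formula holds.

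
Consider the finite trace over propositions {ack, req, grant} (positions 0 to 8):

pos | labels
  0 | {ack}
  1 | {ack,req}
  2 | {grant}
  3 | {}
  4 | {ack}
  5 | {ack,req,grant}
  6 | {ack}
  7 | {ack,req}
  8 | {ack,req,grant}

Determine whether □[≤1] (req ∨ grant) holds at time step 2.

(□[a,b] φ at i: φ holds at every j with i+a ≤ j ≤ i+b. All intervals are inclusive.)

Check (req ∨ grant) at every j in [2,3]:
  j=2: true
  j=3: false
Fails at j=3 → formula fails.

False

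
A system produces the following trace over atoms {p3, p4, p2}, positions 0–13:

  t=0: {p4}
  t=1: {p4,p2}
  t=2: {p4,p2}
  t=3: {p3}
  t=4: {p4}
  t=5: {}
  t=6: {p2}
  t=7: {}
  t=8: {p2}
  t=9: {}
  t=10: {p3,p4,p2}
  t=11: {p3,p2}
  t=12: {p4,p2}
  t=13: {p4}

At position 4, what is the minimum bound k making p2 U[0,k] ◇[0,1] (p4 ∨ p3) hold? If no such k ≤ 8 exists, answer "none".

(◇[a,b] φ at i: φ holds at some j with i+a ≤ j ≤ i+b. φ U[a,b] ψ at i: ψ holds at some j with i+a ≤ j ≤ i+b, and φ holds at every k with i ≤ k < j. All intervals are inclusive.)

Need earliest j ≥ 4 with ◇[0,1] (p4 ∨ p3), and p2 at every k in [4,j-1].
  j=4: rhs holds (empty prefix). k = 0.

0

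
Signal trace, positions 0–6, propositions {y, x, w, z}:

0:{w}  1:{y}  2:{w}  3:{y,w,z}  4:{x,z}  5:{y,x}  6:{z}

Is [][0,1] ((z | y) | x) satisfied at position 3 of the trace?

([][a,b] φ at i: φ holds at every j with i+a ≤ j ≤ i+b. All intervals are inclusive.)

Yes

Check ((z | y) | x) at every j in [3,4]:
  j=3: true
  j=4: true
All positions satisfy it → formula holds.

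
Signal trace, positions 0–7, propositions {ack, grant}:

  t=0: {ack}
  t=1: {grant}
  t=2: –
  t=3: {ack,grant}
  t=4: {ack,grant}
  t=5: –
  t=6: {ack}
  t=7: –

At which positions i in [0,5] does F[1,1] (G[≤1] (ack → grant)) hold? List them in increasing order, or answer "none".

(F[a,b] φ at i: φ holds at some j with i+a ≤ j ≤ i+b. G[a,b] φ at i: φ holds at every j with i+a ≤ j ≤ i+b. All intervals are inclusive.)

Evaluate at each i in [0,5]:
  i=0: ✓ (witness j=1)
  i=1: ✓ (witness j=2)
  i=2: ✓ (witness j=3)
  i=3: ✓ (witness j=4)
  i=4: ✗ (none in [5,5])
  i=5: ✗ (none in [6,6])

0, 1, 2, 3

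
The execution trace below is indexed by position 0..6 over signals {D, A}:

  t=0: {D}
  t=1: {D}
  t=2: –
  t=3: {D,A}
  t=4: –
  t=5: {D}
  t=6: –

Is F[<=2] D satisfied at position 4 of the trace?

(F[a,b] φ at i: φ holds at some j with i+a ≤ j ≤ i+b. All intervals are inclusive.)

Holds

Check D at each j in [4,6]:
  j=4: false
  j=5: true
  j=6: false
Found at j=5 → formula holds.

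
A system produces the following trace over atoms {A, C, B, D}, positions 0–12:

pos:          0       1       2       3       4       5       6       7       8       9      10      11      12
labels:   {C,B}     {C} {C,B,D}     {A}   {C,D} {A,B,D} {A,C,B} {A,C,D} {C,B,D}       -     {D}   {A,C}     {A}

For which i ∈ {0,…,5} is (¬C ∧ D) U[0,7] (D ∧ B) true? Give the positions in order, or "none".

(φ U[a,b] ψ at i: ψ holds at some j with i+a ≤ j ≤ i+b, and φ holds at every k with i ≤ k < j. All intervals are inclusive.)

Evaluate at each i in [0,5]:
  i=0: ✗ (lhs fails at k=0 before rhs at j=2)
  i=1: ✗ (lhs fails at k=1 before rhs at j=2)
  i=2: ✓ (rhs at j=2)
  i=3: ✗ (lhs fails at k=3 before rhs at j=5)
  i=4: ✗ (lhs fails at k=4 before rhs at j=5)
  i=5: ✓ (rhs at j=5)

2, 5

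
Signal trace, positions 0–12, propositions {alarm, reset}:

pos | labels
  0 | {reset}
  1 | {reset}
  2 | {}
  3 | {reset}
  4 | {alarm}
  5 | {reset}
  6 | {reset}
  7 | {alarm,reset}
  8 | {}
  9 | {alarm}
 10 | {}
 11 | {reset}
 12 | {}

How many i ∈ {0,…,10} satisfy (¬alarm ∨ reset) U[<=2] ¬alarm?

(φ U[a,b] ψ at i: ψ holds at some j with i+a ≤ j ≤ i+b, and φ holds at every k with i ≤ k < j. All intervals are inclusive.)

Evaluate at each i in [0,10]:
  i=0: ✓ (rhs at j=0)
  i=1: ✓ (rhs at j=1)
  i=2: ✓ (rhs at j=2)
  i=3: ✓ (rhs at j=3)
  i=4: ✗ (lhs fails at k=4 before rhs at j=5)
  i=5: ✓ (rhs at j=5)
  i=6: ✓ (rhs at j=6)
  i=7: ✓ (rhs at j=8; lhs holds on [7,7])
  i=8: ✓ (rhs at j=8)
  i=9: ✗ (lhs fails at k=9 before rhs at j=10)
  i=10: ✓ (rhs at j=10)
Positions where it holds: {0, 1, 2, 3, 5, 6, 7, 8, 10} → 9.

9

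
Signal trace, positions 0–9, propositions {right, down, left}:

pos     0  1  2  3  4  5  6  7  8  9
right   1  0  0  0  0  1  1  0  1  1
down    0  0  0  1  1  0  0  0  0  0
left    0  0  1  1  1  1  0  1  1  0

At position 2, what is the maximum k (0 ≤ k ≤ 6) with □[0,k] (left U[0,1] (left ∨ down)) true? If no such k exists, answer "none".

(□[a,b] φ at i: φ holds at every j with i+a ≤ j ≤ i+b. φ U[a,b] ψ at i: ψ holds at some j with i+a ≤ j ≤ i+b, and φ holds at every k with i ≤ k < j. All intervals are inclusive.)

3

(left U[0,1] (left ∨ down)) must hold from j=2 onward; find where it first fails.
  j=2: holds
  j=3: holds
  j=4: holds
  j=5: holds
  j=6: fails
Holds on [2,5], so largest k = 3.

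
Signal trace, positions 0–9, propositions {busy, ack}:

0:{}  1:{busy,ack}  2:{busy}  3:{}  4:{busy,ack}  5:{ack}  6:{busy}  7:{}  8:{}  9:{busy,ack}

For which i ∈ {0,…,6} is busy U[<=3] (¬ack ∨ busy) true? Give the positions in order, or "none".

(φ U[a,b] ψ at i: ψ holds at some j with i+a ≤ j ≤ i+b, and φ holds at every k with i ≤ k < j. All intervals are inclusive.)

0, 1, 2, 3, 4, 6

Evaluate at each i in [0,6]:
  i=0: ✓ (rhs at j=0)
  i=1: ✓ (rhs at j=1)
  i=2: ✓ (rhs at j=2)
  i=3: ✓ (rhs at j=3)
  i=4: ✓ (rhs at j=4)
  i=5: ✗ (lhs fails at k=5 before rhs at j=6)
  i=6: ✓ (rhs at j=6)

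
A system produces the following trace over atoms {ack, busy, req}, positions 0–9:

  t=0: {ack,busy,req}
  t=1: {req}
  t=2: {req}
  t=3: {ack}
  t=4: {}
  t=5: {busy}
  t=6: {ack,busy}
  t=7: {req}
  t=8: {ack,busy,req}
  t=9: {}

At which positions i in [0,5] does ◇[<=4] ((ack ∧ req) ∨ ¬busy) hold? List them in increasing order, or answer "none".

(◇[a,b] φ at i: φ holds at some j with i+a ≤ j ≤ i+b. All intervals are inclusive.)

0, 1, 2, 3, 4, 5

Evaluate at each i in [0,5]:
  i=0: ✓ (witness j=0)
  i=1: ✓ (witness j=1)
  i=2: ✓ (witness j=2)
  i=3: ✓ (witness j=3)
  i=4: ✓ (witness j=4)
  i=5: ✓ (witness j=7)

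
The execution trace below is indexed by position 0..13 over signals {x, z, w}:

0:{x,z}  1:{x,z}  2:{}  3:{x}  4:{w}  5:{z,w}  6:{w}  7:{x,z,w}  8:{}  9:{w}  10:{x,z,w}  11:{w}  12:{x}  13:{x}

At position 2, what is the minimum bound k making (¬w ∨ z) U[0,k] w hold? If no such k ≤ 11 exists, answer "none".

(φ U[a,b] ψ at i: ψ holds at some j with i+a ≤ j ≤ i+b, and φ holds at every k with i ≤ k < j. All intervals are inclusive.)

Need earliest j ≥ 2 with w, and (¬w ∨ z) at every k in [2,j-1].
  j=2: rhs fails.
  j=3: rhs fails.
  j=4: rhs holds; lhs holds on [2,3]. k = 2.

2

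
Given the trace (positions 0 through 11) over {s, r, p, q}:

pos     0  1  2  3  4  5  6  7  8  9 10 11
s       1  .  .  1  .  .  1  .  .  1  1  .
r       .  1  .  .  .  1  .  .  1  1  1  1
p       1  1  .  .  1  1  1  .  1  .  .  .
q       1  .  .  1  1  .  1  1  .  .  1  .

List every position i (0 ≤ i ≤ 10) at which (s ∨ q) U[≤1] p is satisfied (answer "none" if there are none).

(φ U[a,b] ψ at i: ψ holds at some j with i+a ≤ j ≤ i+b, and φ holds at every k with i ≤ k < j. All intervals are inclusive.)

0, 1, 3, 4, 5, 6, 7, 8

Evaluate at each i in [0,10]:
  i=0: ✓ (rhs at j=0)
  i=1: ✓ (rhs at j=1)
  i=2: ✗ (no rhs in [2,3])
  i=3: ✓ (rhs at j=4; lhs holds on [3,3])
  i=4: ✓ (rhs at j=4)
  i=5: ✓ (rhs at j=5)
  i=6: ✓ (rhs at j=6)
  i=7: ✓ (rhs at j=8; lhs holds on [7,7])
  i=8: ✓ (rhs at j=8)
  i=9: ✗ (no rhs in [9,10])
  i=10: ✗ (no rhs in [10,11])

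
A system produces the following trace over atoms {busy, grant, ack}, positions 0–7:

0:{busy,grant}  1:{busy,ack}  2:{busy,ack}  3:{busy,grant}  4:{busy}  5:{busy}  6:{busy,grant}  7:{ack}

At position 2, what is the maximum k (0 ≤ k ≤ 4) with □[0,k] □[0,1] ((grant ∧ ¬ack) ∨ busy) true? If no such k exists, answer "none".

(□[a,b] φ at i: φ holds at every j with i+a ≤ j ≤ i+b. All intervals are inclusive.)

3

□[0,1] ((grant ∧ ¬ack) ∨ busy) must hold from j=2 onward; find where it first fails.
  j=2: holds
  j=3: holds
  j=4: holds
  j=5: holds
  j=6: fails
Holds on [2,5], so largest k = 3.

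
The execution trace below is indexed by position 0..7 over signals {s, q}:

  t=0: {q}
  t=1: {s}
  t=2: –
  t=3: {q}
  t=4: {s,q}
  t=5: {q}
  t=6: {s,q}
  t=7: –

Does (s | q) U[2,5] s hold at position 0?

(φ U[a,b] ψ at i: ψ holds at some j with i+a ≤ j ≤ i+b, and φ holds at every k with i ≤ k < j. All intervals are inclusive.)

Need some j in [2,5] with s, and (s | q) at every k in [0,j-1].
  j=2: s false.
  j=3: s false.
  j=4: s holds, but (s | q) fails at k=2 → not this j.
  j=5: s false.
No j in the window works → until fails.

False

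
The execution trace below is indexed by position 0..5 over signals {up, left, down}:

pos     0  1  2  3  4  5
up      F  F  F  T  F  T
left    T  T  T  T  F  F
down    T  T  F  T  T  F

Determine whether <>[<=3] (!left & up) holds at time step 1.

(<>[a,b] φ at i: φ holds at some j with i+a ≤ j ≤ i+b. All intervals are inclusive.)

Does not hold

Check (!left & up) at each j in [1,4]:
  j=1: false
  j=2: false
  j=3: false
  j=4: false
No position in the window satisfies it → formula fails.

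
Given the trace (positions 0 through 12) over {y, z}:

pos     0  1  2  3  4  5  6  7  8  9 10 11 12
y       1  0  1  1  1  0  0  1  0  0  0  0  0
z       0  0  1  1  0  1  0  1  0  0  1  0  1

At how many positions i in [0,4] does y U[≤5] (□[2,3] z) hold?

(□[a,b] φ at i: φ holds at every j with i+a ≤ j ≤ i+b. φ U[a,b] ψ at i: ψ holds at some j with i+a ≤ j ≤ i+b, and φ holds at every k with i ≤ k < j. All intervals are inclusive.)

1

Evaluate at each i in [0,4]:
  i=0: ✓ (rhs at j=0)
  i=1: ✗ (no rhs in [1,6])
  i=2: ✗ (no rhs in [2,7])
  i=3: ✗ (no rhs in [3,8])
  i=4: ✗ (no rhs in [4,9])
Positions where it holds: {0} → 1.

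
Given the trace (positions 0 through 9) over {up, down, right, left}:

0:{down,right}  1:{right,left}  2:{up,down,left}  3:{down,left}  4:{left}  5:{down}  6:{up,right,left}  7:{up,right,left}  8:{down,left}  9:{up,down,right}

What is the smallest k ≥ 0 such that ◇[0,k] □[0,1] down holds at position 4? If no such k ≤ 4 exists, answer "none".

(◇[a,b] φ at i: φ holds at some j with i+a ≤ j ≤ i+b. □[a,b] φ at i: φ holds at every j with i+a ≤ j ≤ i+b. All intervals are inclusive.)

Scan j = 4,5,… for □[0,1] down:
  j=4: fails
  j=5: fails
  j=6: fails
  j=7: fails
  j=8: holds
First hit at j=8, so smallest k = 8-4 = 4.

4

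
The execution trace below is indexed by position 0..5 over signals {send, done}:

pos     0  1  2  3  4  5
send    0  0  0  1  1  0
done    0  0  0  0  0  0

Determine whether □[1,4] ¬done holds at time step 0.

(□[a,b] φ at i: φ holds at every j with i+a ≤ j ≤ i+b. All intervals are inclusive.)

True

Check ¬done at every j in [1,4]:
  j=1: true
  j=2: true
  j=3: true
  j=4: true
All positions satisfy it → formula holds.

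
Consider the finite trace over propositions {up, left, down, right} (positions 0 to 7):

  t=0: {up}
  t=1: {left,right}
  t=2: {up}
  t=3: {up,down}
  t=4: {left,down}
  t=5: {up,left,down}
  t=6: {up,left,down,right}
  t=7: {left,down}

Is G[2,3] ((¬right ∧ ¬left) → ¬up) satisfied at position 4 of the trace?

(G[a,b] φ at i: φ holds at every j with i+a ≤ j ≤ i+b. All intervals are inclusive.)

True

Check ((¬right ∧ ¬left) → ¬up) at every j in [6,7]:
  j=6: antecedent false → ✓
  j=7: antecedent false → ✓
All positions satisfy it → formula holds.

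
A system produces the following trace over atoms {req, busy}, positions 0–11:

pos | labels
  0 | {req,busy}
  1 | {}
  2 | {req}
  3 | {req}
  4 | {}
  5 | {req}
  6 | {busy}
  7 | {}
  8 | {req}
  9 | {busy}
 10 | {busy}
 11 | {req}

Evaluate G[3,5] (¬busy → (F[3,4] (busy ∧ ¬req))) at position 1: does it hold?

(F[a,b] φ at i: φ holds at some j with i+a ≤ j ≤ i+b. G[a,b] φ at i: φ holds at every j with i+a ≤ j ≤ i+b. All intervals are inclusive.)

Check (¬busy → (F[3,4] (busy ∧ ¬req))) at every j in [4,6]:
  j=4: antecedent true; consequent fails (none in [7,8]) → ✗
  j=5: antecedent true; consequent holds (witness at 9) → ✓
  j=6: antecedent false → ✓
Fails at j=4 → formula fails.

No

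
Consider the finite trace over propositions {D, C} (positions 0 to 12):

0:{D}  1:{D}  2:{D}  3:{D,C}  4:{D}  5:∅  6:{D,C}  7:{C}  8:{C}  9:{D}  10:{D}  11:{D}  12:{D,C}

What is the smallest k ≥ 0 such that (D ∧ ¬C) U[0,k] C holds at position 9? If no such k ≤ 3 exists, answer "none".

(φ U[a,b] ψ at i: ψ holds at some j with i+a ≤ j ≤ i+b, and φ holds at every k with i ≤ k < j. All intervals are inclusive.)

3

Need earliest j ≥ 9 with C, and (D ∧ ¬C) at every k in [9,j-1].
  j=9: rhs fails.
  j=10: rhs fails.
  j=11: rhs fails.
  j=12: rhs holds; lhs holds on [9,11]. k = 3.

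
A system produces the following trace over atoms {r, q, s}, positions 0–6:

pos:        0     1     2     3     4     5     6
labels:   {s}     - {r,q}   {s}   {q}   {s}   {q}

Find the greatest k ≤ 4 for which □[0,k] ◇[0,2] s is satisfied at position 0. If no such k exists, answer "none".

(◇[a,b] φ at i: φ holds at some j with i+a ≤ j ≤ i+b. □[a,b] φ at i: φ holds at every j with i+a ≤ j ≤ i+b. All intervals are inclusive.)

◇[0,2] s must hold from j=0 onward; find where it first fails.
  j=0: holds
  j=1: holds
  j=2: holds
  j=3: holds
  j=4: holds
Holds through j=4; largest k = 4.

4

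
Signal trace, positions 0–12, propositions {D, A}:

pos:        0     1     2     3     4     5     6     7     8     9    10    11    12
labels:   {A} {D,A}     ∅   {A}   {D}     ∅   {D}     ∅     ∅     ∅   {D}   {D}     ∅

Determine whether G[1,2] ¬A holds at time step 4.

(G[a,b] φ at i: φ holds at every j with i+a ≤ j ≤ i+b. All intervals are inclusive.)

True

Check ¬A at every j in [5,6]:
  j=5: true
  j=6: true
All positions satisfy it → formula holds.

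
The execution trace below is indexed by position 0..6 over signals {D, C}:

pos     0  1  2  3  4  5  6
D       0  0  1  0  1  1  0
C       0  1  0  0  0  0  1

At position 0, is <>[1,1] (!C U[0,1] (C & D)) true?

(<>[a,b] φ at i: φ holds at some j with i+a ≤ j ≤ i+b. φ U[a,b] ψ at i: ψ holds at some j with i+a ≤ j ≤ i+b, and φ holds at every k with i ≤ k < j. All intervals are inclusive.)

No

Check (!C U[0,1] (C & D)) at each j in [1,1]:
  j=1: fails
No position in the window satisfies it → formula fails.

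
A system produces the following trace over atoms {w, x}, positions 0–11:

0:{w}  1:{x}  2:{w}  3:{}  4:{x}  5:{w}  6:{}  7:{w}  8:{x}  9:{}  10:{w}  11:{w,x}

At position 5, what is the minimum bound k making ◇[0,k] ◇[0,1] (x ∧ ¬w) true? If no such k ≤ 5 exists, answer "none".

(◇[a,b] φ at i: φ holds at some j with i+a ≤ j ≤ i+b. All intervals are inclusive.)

Scan j = 5,6,… for ◇[0,1] (x ∧ ¬w):
  j=5: fails
  j=6: fails
  j=7: holds
First hit at j=7, so smallest k = 7-5 = 2.

2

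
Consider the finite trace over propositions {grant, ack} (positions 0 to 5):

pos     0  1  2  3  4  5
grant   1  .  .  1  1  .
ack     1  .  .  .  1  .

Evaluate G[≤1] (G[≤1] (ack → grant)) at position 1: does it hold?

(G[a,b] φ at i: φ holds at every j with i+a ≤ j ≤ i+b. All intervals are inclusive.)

True

Check G[≤1] (ack → grant) at every j in [1,2]:
  j=1: holds on [1,2]
  j=2: holds on [2,3]
All positions satisfy it → formula holds.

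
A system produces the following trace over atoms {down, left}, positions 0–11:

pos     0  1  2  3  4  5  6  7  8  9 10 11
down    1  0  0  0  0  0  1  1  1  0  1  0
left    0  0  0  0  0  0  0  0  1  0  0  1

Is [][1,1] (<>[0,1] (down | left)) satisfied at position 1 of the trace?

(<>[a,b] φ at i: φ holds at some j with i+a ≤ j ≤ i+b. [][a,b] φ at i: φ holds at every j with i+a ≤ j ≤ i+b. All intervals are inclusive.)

No

Check <>[0,1] (down | left) at every j in [2,2]:
  j=2: fails (none in [2,3])
Fails at j=2 → formula fails.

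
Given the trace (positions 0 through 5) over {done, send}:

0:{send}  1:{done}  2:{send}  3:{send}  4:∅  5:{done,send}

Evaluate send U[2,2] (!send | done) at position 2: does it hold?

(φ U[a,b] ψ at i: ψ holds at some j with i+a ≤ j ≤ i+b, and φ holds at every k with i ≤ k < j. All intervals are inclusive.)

Yes

Need some j in [4,4] with (!send | done), and send at every k in [2,j-1].
  j=4: (!send | done) holds; send holds at every k in [2,3] → satisfied.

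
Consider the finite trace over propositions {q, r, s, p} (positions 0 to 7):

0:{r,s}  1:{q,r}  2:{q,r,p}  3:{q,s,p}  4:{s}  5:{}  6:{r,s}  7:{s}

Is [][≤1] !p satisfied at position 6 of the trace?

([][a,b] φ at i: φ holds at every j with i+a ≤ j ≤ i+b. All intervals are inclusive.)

Check !p at every j in [6,7]:
  j=6: true
  j=7: true
All positions satisfy it → formula holds.

True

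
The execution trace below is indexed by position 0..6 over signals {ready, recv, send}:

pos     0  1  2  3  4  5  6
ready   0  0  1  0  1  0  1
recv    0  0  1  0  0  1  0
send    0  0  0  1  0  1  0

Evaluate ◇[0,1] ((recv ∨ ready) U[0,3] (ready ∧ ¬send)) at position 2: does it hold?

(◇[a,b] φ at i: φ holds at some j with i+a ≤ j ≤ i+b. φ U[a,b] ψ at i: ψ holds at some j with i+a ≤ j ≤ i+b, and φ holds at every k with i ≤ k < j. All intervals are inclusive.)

Check ((recv ∨ ready) U[0,3] (ready ∧ ¬send)) at each j in [2,3]:
  j=2: holds
  j=3: fails
Found at j=2 → formula holds.

Holds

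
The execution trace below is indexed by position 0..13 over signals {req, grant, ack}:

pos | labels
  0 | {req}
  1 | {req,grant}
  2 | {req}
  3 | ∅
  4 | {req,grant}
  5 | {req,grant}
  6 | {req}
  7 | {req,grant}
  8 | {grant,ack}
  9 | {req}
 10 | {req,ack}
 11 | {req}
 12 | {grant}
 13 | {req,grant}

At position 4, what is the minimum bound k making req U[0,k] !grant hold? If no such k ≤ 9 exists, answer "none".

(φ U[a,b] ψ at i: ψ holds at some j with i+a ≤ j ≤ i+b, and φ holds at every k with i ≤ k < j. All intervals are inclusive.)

2

Need earliest j ≥ 4 with !grant, and req at every k in [4,j-1].
  j=4: rhs fails.
  j=5: rhs fails.
  j=6: rhs holds; lhs holds on [4,5]. k = 2.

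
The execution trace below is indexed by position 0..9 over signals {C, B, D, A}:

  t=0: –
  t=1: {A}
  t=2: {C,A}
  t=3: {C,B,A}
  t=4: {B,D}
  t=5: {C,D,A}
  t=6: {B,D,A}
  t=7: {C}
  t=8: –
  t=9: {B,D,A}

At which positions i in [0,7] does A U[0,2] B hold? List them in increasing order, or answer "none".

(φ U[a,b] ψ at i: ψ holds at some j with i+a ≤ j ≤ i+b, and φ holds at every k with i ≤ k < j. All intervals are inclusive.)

1, 2, 3, 4, 5, 6

Evaluate at each i in [0,7]:
  i=0: ✗ (no rhs in [0,2])
  i=1: ✓ (rhs at j=3; lhs holds on [1,2])
  i=2: ✓ (rhs at j=3; lhs holds on [2,2])
  i=3: ✓ (rhs at j=3)
  i=4: ✓ (rhs at j=4)
  i=5: ✓ (rhs at j=6; lhs holds on [5,5])
  i=6: ✓ (rhs at j=6)
  i=7: ✗ (lhs fails at k=7 before rhs at j=9)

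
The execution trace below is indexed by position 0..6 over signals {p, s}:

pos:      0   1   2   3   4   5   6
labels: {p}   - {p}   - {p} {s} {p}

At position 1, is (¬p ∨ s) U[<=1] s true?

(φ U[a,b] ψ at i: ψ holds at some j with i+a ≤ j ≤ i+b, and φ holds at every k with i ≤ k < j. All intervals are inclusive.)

Need some j in [1,2] with s, and (¬p ∨ s) at every k in [1,j-1].
  j=1: s false.
  j=2: s false.
No j in the window works → until fails.

False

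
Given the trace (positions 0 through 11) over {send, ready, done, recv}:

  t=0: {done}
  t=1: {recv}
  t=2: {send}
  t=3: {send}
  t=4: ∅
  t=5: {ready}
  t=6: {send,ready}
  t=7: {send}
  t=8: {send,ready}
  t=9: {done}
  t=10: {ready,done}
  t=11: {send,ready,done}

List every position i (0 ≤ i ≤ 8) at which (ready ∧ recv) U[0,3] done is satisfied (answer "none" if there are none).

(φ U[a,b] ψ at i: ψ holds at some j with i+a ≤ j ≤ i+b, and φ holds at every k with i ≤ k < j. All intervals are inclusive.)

0

Evaluate at each i in [0,8]:
  i=0: ✓ (rhs at j=0)
  i=1: ✗ (no rhs in [1,4])
  i=2: ✗ (no rhs in [2,5])
  i=3: ✗ (no rhs in [3,6])
  i=4: ✗ (no rhs in [4,7])
  i=5: ✗ (no rhs in [5,8])
  i=6: ✗ (lhs fails at k=6 before rhs at j=9)
  i=7: ✗ (lhs fails at k=7 before rhs at j=9)
  i=8: ✗ (lhs fails at k=8 before rhs at j=9)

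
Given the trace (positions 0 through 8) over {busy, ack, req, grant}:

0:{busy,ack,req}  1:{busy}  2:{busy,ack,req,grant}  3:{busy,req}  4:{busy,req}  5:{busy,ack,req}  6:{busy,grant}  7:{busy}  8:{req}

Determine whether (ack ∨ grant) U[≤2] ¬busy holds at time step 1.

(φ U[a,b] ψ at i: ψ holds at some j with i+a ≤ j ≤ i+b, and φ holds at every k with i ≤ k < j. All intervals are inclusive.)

Need some j in [1,3] with ¬busy, and (ack ∨ grant) at every k in [1,j-1].
  j=1: ¬busy false.
  j=2: ¬busy false.
  j=3: ¬busy false.
No j in the window works → until fails.

No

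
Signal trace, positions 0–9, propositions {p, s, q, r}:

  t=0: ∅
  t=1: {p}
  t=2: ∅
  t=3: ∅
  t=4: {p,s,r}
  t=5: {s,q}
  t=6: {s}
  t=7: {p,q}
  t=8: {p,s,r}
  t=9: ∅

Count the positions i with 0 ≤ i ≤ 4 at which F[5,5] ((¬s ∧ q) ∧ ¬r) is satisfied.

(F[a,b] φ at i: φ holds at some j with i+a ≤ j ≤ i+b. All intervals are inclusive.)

Evaluate at each i in [0,4]:
  i=0: ✗ (none in [5,5])
  i=1: ✗ (none in [6,6])
  i=2: ✓ (witness j=7)
  i=3: ✗ (none in [8,8])
  i=4: ✗ (none in [9,9])
Positions where it holds: {2} → 1.

1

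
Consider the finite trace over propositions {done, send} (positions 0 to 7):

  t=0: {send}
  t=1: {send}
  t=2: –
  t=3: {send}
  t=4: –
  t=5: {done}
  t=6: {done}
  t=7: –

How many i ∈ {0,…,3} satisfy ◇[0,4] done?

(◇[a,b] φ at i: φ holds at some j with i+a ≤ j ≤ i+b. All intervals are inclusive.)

Evaluate at each i in [0,3]:
  i=0: ✗ (none in [0,4])
  i=1: ✓ (witness j=5)
  i=2: ✓ (witness j=5)
  i=3: ✓ (witness j=5)
Positions where it holds: {1, 2, 3} → 3.

3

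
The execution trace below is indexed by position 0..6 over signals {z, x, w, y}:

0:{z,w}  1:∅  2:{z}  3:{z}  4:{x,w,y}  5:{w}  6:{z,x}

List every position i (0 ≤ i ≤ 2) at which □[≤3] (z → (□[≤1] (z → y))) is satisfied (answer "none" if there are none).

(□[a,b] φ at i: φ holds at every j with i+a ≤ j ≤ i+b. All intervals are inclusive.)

Evaluate at each i in [0,2]:
  i=0: ✗ (fails at j=0)
  i=1: ✗ (fails at j=2)
  i=2: ✗ (fails at j=2)

none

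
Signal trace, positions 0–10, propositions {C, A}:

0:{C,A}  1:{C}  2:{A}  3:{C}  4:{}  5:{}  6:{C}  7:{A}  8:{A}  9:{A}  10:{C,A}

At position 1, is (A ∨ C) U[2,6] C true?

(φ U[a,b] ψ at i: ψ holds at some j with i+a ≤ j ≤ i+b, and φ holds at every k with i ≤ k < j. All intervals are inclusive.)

Holds

Need some j in [3,7] with C, and (A ∨ C) at every k in [1,j-1].
  j=3: C holds; (A ∨ C) holds at every k in [1,2] → satisfied.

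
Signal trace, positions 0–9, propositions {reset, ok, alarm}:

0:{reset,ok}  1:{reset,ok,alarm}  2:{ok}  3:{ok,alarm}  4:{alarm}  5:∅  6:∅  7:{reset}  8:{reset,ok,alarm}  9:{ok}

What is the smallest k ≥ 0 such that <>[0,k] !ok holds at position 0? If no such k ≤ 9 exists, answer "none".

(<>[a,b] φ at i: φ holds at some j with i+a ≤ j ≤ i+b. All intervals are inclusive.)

4

Scan j = 0,1,… for !ok:
  j=0: fails
  j=1: fails
  j=2: fails
  j=3: fails
  j=4: holds
First hit at j=4, so smallest k = 4-0 = 4.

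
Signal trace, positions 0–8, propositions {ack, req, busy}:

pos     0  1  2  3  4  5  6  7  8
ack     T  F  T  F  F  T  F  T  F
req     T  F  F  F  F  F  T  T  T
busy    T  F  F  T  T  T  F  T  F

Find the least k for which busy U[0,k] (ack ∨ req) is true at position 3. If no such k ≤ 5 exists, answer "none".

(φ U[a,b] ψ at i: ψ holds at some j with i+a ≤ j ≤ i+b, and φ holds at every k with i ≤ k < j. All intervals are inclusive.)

2

Need earliest j ≥ 3 with (ack ∨ req), and busy at every k in [3,j-1].
  j=3: rhs fails.
  j=4: rhs fails.
  j=5: rhs holds; lhs holds on [3,4]. k = 2.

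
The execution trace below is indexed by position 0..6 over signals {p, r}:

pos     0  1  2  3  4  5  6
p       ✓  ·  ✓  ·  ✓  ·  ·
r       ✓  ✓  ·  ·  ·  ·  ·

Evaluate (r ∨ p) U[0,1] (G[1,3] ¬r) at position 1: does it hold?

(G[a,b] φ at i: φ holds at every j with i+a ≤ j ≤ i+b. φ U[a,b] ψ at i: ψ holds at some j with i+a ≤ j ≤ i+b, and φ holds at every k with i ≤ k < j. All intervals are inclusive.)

True

Need some j in [1,2] with G[1,3] ¬r, and (r ∨ p) at every k in [1,j-1].
  j=1: G[1,3] ¬r holds; no prefix to check → satisfied.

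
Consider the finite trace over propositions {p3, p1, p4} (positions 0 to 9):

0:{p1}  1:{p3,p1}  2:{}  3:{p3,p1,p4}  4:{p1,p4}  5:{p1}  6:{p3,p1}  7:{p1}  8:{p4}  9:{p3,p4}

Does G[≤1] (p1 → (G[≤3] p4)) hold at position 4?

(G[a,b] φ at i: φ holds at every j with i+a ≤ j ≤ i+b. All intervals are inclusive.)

Check (p1 → (G[≤3] p4)) at every j in [4,5]:
  j=4: antecedent true; consequent fails at 5 → ✗
  j=5: antecedent true; consequent fails at 5 → ✗
Fails at j=4 → formula fails.

No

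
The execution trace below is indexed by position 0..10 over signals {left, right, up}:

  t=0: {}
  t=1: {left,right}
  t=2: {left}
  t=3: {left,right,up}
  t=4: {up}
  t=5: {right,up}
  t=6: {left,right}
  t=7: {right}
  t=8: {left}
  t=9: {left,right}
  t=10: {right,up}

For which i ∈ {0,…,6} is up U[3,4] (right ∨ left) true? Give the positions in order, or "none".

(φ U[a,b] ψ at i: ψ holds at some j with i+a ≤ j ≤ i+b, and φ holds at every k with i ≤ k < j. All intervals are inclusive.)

Evaluate at each i in [0,6]:
  i=0: ✗ (lhs fails at k=0 before rhs at j=3)
  i=1: ✗ (lhs fails at k=1 before rhs at j=5)
  i=2: ✗ (lhs fails at k=2 before rhs at j=5)
  i=3: ✓ (rhs at j=6; lhs holds on [3,5])
  i=4: ✗ (lhs fails at k=6 before rhs at j=7)
  i=5: ✗ (lhs fails at k=6 before rhs at j=8)
  i=6: ✗ (lhs fails at k=6 before rhs at j=9)

3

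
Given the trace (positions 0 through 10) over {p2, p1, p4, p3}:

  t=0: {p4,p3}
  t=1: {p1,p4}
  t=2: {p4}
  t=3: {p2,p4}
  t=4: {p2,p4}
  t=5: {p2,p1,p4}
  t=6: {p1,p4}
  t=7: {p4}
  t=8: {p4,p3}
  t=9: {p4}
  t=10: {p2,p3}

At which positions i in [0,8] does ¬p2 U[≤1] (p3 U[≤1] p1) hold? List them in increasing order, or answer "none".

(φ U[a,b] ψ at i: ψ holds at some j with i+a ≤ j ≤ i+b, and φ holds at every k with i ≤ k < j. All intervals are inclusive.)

0, 1, 5, 6

Evaluate at each i in [0,8]:
  i=0: ✓ (rhs at j=0)
  i=1: ✓ (rhs at j=1)
  i=2: ✗ (no rhs in [2,3])
  i=3: ✗ (no rhs in [3,4])
  i=4: ✗ (lhs fails at k=4 before rhs at j=5)
  i=5: ✓ (rhs at j=5)
  i=6: ✓ (rhs at j=6)
  i=7: ✗ (no rhs in [7,8])
  i=8: ✗ (no rhs in [8,9])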